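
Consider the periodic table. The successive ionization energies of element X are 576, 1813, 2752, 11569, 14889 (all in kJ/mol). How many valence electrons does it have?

3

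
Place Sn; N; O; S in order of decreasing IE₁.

N > O > S > Sn

N is in period 2, group 15; O is in period 2, group 16; S is in period 3, group 16; Sn is in period 5, group 14.
Across a period the outer electron is held more tightly (higher IE₁); down a group it sits in a higher shell, more shielded, and comes off more easily.
Neither a single period nor a single group — weigh both effects.
S > Sn: relative to Sn, both the across-period and down-group shifts push S's first ionization energy up.
O > S: O sits above S in group 16, so the down-group effect alone puts O higher.
N > O: this pair runs against the simple trend — see the exception note.
Note the exception: N has a higher first ionization energy than O, contrary to the simple trend — pairing an electron in O's 2p⁴ costs repulsion energy, so O ionizes more easily than half-filled N (2p³).
Tabulated first ionization energy (kJ/mol): N 1402, O 1314, S 1000, Sn 709.
So from highest to lowest: N > O > S > Sn.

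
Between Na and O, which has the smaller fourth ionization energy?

O

After 3 electrons have been removed, what remains? Na³⁺ is already 2 electrons into the core; O³⁺ still has 3 valence electrons.
Core electrons are held far more tightly than valence electrons, so Na tops the IE_4 order.
Approximate IE_4 values (kJ/mol): Na 9543, O 7469.
Putting it together, IE_4: O < Na.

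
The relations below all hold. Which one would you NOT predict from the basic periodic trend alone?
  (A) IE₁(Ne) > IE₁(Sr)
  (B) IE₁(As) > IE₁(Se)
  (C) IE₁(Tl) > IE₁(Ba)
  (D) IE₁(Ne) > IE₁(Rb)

(B)

The general trend: first ionization energy increases across a period and decreases down a group.
(A) Ne (period 2, group 18) vs Sr (period 5, group 2): the stated order agrees with the simple trend.
(B) As (period 4, group 15) vs Se (period 4, group 16): the stated order contradicts the simple trend.
(C) Tl (period 6, group 13) vs Ba (period 6, group 2): the stated order agrees with the simple trend.
(D) Ne (period 2, group 18) vs Rb (period 5, group 1): the stated order agrees with the simple trend.
The exception is (B): Se (4p⁴) ionizes more easily than half-filled As (4p³).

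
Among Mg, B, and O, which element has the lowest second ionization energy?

After 1 electron has been removed, what remains? Mg⁺ still has 1 valence electron; B⁺ still has 2 valence electrons; O⁺ still has 5 valence electrons.
All are still removing valence electrons, so compare the +1 ions as you would atoms: IE_2 generally rises across a period (higher Z_eff) and falls down a group (larger shell), subject to the usual subshell exceptions.
Valence configurations: Mg⁺ [Ne]3s¹, B⁺ [He]2s², O⁺ [He]2s²2p³.
The numbers (kJ/mol): Mg 1451, B 2427, O 3388.
So the second ionization energies run Mg < B < O.

Mg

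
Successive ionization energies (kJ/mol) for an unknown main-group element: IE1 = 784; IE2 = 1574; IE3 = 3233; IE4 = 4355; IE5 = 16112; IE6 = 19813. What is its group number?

Group 14

Look for the largest jump between consecutive ionization energies: IE5/IE4 ≈ 3.7, far larger than any earlier ratio.
That jump marks the point where a core electron is being removed. So the atom has 4 valence electrons.
A main-group element with 4 valence electrons is in group 14.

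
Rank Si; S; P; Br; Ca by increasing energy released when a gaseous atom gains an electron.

Si is in period 3, group 14; P is in period 3, group 15; S is in period 3, group 16; Ca is in period 4, group 2; Br is in period 4, group 17.
Adding an electron releases more energy for atoms nearer the top right (short of the noble gases).
Neither a single period nor a single group — weigh both effects.
P > Ca: both effects reinforce here, so P is clearly the higher of the two.
Si > P: this pair runs against the simple trend — see the exception note.
S > Si: S lies to the right of Si in period 3, so the across-period effect alone puts S higher.
Br > S: period and group pull opposite ways; the across-period shift dominates (325 vs 200 kJ/mol).
Note the exception: Si has a higher electron affinity than P, contrary to the simple trend — adding an electron to P's half-filled 3p³ is unfavourable, so Si (3p²) has the more exothermic EA.
Tabulated electron affinity (kJ/mol): Si 134, P 72, S 200, Ca 2, Br 325.
So from lowest to highest: Ca < P < Si < S < Br.

Ca, P, Si, S, Br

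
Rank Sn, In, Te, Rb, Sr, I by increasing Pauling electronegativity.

Rb is in period 5, group 1; Sr is in period 5, group 2; In is in period 5, group 13; Sn is in period 5, group 14; Te is in period 5, group 16; I is in period 5, group 17.
Electronegativity increases across a period and decreases down a group, tracking effective nuclear charge and atomic size.
All lie in period 5, so electronegativity increases left to right.
So from lowest to highest: Rb < Sr < In < Sn < Te < I.

Rb < Sr < In < Sn < Te < I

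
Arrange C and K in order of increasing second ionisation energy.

C < K

Consider each +1 ion: C⁺ still has 3 valence electrons; K⁺ is the bare [Ar] core.
Breaking into a closed-shell core is much more expensive than removing a leftover valence electron — K has the largest IE_2 here.
Tabulated IE_2 (kJ/mol): C 2353, K 3052.
Putting it together, IE_2: C < K.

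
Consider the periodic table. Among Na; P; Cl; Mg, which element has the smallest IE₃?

P

IE_3 is the cost of taking one more electron from the +2 cation: Na²⁺ is already 1 electron into the core; P²⁺ still has 3 valence electrons; Cl²⁺ still has 5 valence electrons; Mg²⁺ is the bare [Ne] core.
Breaking into a closed-shell core is much more expensive than removing a leftover valence electron — Na and Mg have the largest IE_3 here.
Valence configurations: P²⁺ [Ne]3s²3p¹, Cl²⁺ [Ne]3s²3p³.
The numbers (kJ/mol): Na 6910, P 2914, Cl 3822, Mg 7733.
So the third ionization energies run P < Cl < Na < Mg.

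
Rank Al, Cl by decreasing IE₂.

After 1 electron has been removed, what remains? Al⁺ still has 2 valence electrons; Cl⁺ still has 6 valence electrons.
All are still removing valence electrons, so compare the +1 ions as you would atoms: IE_2 generally rises across a period (higher Z_eff) and falls down a group (larger shell), subject to the usual subshell exceptions.
Valence configurations: Al⁺ [Ne]3s², Cl⁺ [Ne]3s²3p⁴.
Approximate IE_2 values (kJ/mol): Al 1817, Cl 2298.
So the second ionization energies run Al < Cl.

Cl > Al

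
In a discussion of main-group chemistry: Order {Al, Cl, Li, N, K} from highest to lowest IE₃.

Consider each +2 ion: Al²⁺ still has 1 valence electron; Cl²⁺ still has 5 valence electrons; Li²⁺ is already 1 electron into the core; N²⁺ still has 3 valence electrons; K²⁺ is already 1 electron into the core.
Usually core removal costs more than valence removal, but here the competition is close: a tightly held n=2 valence electron can cost more to remove than an n=3 core electron, so the actual values have to decide it.
Valence configurations: Al²⁺ [Ne]3s¹, Cl²⁺ [Ne]3s²3p³, N²⁺ [He]2s²2p¹.
Approximate IE_3 values (kJ/mol): Al 2745, Cl 3822, Li 11815, N 4578, K 4420.
Overall IE_3 order: Al < Cl < K < N < Li.

Li, N, K, Cl, Al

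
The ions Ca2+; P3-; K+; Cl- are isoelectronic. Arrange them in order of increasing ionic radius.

All of these have 18 electrons, so size is governed by nuclear charge alone: the more protons, the stronger the pull on the same electron cloud, and the smaller the ion.
Nuclear charges: Ca2+ (Z=20), K+ (Z=19), Cl- (Z=17), P3- (Z=15).
Smallest to largest: Ca2+ < K+ < Cl- < P3-.

Ca2+ < K+ < Cl- < P3-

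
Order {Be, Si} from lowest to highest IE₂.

After 1 electron has been removed, what remains? Be⁺ still has 1 valence electron; Si⁺ still has 3 valence electrons.
All are still removing valence electrons, so compare the +1 ions as you would atoms: IE_2 generally rises across a period (higher Z_eff) and falls down a group (larger shell), subject to the usual subshell exceptions.
Valence configurations: Be⁺ [He]2s¹, Si⁺ [Ne]3s²3p¹.
The numbers (kJ/mol): Be 1757, Si 1577.
So the second ionization energies run Si < Be.

Si < Be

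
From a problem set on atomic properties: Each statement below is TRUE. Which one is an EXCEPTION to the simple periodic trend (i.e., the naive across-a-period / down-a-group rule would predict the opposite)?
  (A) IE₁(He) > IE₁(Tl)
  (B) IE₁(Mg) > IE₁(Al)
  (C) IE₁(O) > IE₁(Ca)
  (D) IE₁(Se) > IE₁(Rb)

The general trend: first ionization energy increases across a period and decreases down a group.
(A) He (period 1, group 18) vs Tl (period 6, group 13): the stated order agrees with the simple trend.
(B) Mg (period 3, group 2) vs Al (period 3, group 13): the stated order contradicts the simple trend.
(C) O (period 2, group 16) vs Ca (period 4, group 2): the stated order agrees with the simple trend.
(D) Se (period 4, group 16) vs Rb (period 5, group 1): the stated order agrees with the simple trend.
The exception is (B): Al's single 3p electron is easier to remove than one from Mg's filled 3s².

(B)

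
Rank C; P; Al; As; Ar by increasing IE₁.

Al < As < P < C < Ar

C is in period 2, group 14; Al is in period 3, group 13; P is in period 3, group 15; Ar is in period 3, group 18; As is in period 4, group 15.
First ionization energy rises across a period (greater Z_eff holds electrons more tightly) and falls down a group (valence electrons are farther from the nucleus).
Neither a single period nor a single group — weigh both effects.
As > Al: the two effects oppose for this pair; the across-period effect wins (947 vs 578 kJ/mol).
P > As: they share group 15; the group trend gives P the larger value.
C > P: the two effects oppose for this pair; the down-group effect wins (1086 vs 1012 kJ/mol).
Ar > C: the two effects oppose for this pair; the across-period effect wins (1521 vs 1086 kJ/mol).
Tabulated first ionization energy (kJ/mol): C 1086, Al 578, P 1012, Ar 1521, As 947.
So from lowest to highest: Al < As < P < C < Ar.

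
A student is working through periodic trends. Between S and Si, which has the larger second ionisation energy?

Consider each +1 ion: S⁺ still has 5 valence electrons; Si⁺ still has 3 valence electrons.
All are still removing valence electrons, so compare the +1 ions as you would atoms: IE_2 generally rises across a period (higher Z_eff) and falls down a group (larger shell), subject to the usual subshell exceptions.
Valence configurations: S⁺ [Ne]3s²3p³, Si⁺ [Ne]3s²3p¹.
The numbers (kJ/mol): S 2252, Si 1577.
So the second ionization energies run Si < S.

S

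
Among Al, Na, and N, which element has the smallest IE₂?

Consider each +1 ion: Al⁺ still has 2 valence electrons; Na⁺ is the bare [Ne] core; N⁺ still has 4 valence electrons.
Breaking into a closed-shell core is much more expensive than removing a leftover valence electron — Na has the largest IE_2 here.
Valence configurations: Al⁺ [Ne]3s², N⁺ [He]2s²2p².
The numbers (kJ/mol): Al 1817, Na 4562, N 2856.
Putting it together, IE_2: Al < N < Na.

Al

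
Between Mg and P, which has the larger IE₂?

P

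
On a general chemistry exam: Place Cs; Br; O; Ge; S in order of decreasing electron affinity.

Br > S > O > Ge > Cs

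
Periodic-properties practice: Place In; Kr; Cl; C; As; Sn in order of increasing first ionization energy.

In < Sn < As < C < Cl < Kr

Across a period the outer electron is held more tightly (higher IE₁); down a group it sits in a higher shell, more shielded, and comes off more easily.
These span different periods and groups, so the two trends combine.
Sn > In: Sn lies to the right of In in period 5, so the across-period effect alone puts Sn higher.
As > Sn: both effects reinforce here, so As is clearly the higher of the two.
C > As: period and group pull opposite ways; the down-group shift dominates (1086 vs 947 kJ/mol).
Cl > C: the two effects oppose for this pair; the across-period effect wins (1251 vs 1086 kJ/mol).
Kr > Cl: period and group pull opposite ways; the across-period shift dominates (1351 vs 1251 kJ/mol).
Approximate values (kJ/mol): C 1086, Cl 1251, As 947, Kr 1351, In 558, Sn 709.
So from lowest to highest: In < Sn < As < C < Cl < Kr.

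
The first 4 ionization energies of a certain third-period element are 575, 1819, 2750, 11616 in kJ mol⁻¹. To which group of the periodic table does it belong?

Group 13

Look for the largest jump between consecutive ionization energies: IE4/IE3 ≈ 4.2, far larger than any earlier ratio.
That jump marks the point where a core electron is being removed. So the atom has 3 valence electrons.
A main-group element with 3 valence electrons is in group 13.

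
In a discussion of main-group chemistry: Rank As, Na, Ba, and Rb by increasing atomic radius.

As, Na, Ba, Rb

Radius decreases left→right (rising Z_eff, same n) and increases top→bottom (higher n).
These span different periods and groups, so the two trends combine.
Na > As: the two effects oppose for this pair; the across-period effect wins (155 vs 121 pm).
Ba > Na: period and group pull opposite ways; the down-group shift dominates (196 vs 155 pm).
Rb > Ba: period and group pull opposite ways; the across-period shift dominates (210 vs 196 pm).
Approximate values (pm): Na 155, As 121, Rb 210, Ba 196.
So from smallest to largest: As < Na < Ba < Rb.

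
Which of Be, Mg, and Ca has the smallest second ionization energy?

Ca

The second ionization energy removes an electron from the +1 ion. For each element: Be⁺ still has 1 valence electron; Mg⁺ still has 1 valence electron; Ca⁺ still has 1 valence electron.
All are still removing valence electrons, so compare the +1 ions as you would atoms: IE_2 generally rises across a period (higher Z_eff) and falls down a group (larger shell), subject to the usual subshell exceptions.
Valence configurations: Be⁺ [He]2s¹, Mg⁺ [Ne]3s¹, Ca⁺ [Ar]4s¹.
Tabulated IE_2 (kJ/mol): Be 1757, Mg 1451, Ca 1145.
Hence IE_2: Ca < Mg < Be.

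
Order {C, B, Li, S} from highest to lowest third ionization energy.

Li > C > B > S

After 2 electrons have been removed, what remains? C²⁺ still has 2 valence electrons; B²⁺ still has 1 valence electron; Li²⁺ is already 1 electron into the core; S²⁺ still has 4 valence electrons.
Breaking into a closed-shell core is much more expensive than removing a leftover valence electron — Li has the largest IE_3 here.
Valence configurations: C²⁺ [He]2s², B²⁺ [He]2s¹, S²⁺ [Ne]3s²3p².
Tabulated IE_3 (kJ/mol): C 4620, B 3660, Li 11815, S 3357.
So the third ionization energies run S < B < C < Li.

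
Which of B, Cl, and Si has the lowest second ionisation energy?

The second ionization energy removes an electron from the +1 ion. For each element: B⁺ still has 2 valence electrons; Cl⁺ still has 6 valence electrons; Si⁺ still has 3 valence electrons.
All are still removing valence electrons, so compare the +1 ions as you would atoms: IE_2 generally rises across a period (higher Z_eff) and falls down a group (larger shell), subject to the usual subshell exceptions.
Valence configurations: B⁺ [He]2s², Cl⁺ [Ne]3s²3p⁴, Si⁺ [Ne]3s²3p¹.
Tabulated IE_2 (kJ/mol): B 2427, Cl 2298, Si 1577.
So the second ionization energies run Si < Cl < B.

Si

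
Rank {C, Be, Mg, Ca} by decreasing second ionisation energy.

C, Be, Mg, Ca

The second ionization energy removes an electron from the +1 ion. For each element: C⁺ still has 3 valence electrons; Be⁺ still has 1 valence electron; Mg⁺ still has 1 valence electron; Ca⁺ still has 1 valence electron.
All are still removing valence electrons, so compare the +1 ions as you would atoms: IE_2 generally rises across a period (higher Z_eff) and falls down a group (larger shell), subject to the usual subshell exceptions.
Valence configurations: C⁺ [He]2s²2p¹, Be⁺ [He]2s¹, Mg⁺ [Ne]3s¹, Ca⁺ [Ar]4s¹.
The numbers (kJ/mol): C 2353, Be 1757, Mg 1451, Ca 1145.
Overall IE_2 order: Ca < Mg < Be < C.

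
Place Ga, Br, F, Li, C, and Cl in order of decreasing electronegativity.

F > Cl > Br > C > Ga > Li

EN rises left→right (higher Z_eff, smaller atoms) and falls top→bottom (larger, more shielded atoms).
These span different periods and groups, so the two trends combine.
Ga > Li: the two effects oppose for this pair; the across-period effect wins (1.81 vs 0.98).
C > Ga: relative to Ga, both the across-period and down-group shifts push C's electronegativity up.
Br > C: the two effects oppose for this pair; the across-period effect wins (2.96 vs 2.55).
Cl > Br: they share group 17; the group trend gives Cl the larger value.
F > Cl: they share group 17; the group trend gives F the larger value.
Tabulated electronegativity (Pauling): Li 0.98, C 2.55, F 3.98, Cl 3.16, Ga 1.81, Br 2.96.
So from highest to lowest: F > Cl > Br > C > Ga > Li.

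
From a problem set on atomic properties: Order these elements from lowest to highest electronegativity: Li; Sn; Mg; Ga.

Li < Mg < Ga < Sn

Li is in period 2, group 1; Mg is in period 3, group 2; Ga is in period 4, group 13; Sn is in period 5, group 14.
Electronegativity increases across a period and decreases down a group, tracking effective nuclear charge and atomic size.
A diagonal step moves right (one effect) and down (the opposite effect) at once.
Mg > Li: period and group pull opposite ways; the across-period shift dominates (1.31 vs 0.98).
Ga > Mg: the two effects oppose for this pair; the across-period effect wins (1.81 vs 1.31).
Sn > Ga: period and group pull opposite ways; the across-period shift dominates (1.96 vs 1.81).
Tabulated electronegativity (Pauling): Li 0.98, Mg 1.31, Ga 1.81, Sn 1.96.
So from lowest to highest: Li < Mg < Ga < Sn.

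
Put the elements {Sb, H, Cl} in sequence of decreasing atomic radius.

Radius decreases left→right (rising Z_eff, same n) and increases top→bottom (higher n).
Here both period and group differ, so the two effects have to be weighed against each other.
Cl > H: the two effects oppose for this pair; the down-group effect wins (99 vs 32 pm).
Sb > Cl: relative to Cl, both the across-period and down-group shifts push Sb's atomic radius up.
For reference (pm): H 32, Cl 99, Sb 140.
So from largest to smallest: Sb > Cl > H.

Sb > Cl > H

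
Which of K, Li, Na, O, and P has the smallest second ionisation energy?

The second ionization energy removes an electron from the +1 ion. For each element: K⁺ is the bare [Ar] core; Li⁺ is the bare [He] core; Na⁺ is the bare [Ne] core; O⁺ still has 5 valence electrons; P⁺ still has 4 valence electrons.
Usually core removal costs more than valence removal, but here the competition is close: a tightly held n=2 valence electron can cost more to remove than an n=3 core electron, so the actual values have to decide it.
Valence configurations: O⁺ [He]2s²2p³, P⁺ [Ne]3s²3p².
Tabulated IE_2 (kJ/mol): K 3052, Li 7298, Na 4562, O 3388, P 1907.
Hence IE_2: P < K < O < Na < Li.

P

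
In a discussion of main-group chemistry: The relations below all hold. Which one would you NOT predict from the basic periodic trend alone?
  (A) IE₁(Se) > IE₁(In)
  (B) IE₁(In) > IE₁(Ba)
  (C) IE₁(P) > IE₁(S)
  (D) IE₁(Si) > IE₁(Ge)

The general trend: IE₁ increases across a period and decreases down a group.
(A) Se (period 4, group 16) vs In (period 5, group 13): the stated order agrees with the simple trend.
(B) In (period 5, group 13) vs Ba (period 6, group 2): the stated order agrees with the simple trend.
(C) P (period 3, group 15) vs S (period 3, group 16): the stated order contradicts the simple trend.
(D) Si (period 3, group 14) vs Ge (period 4, group 14): the stated order agrees with the simple trend.
The exception is (C): S (3p⁴) ionizes more easily than half-filled P (3p³) because the paired 3p electron in S is pushed out by e⁻–e⁻ repulsion.

(C)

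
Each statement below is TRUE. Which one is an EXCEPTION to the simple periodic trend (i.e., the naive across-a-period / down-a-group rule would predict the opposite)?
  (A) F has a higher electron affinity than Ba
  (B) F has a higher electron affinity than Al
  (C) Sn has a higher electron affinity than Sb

(C)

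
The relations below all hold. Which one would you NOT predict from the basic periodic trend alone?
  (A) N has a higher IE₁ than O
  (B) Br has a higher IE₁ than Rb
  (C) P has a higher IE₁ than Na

(A)

The general trend: IE₁ increases across a period and decreases down a group.
(A) N (period 2, group 15) vs O (period 2, group 16): the stated order contradicts the simple trend.
(B) Br (period 4, group 17) vs Rb (period 5, group 1): the stated order agrees with the simple trend.
(C) P (period 3, group 15) vs Na (period 3, group 1): the stated order agrees with the simple trend.
The exception is (A): pairing an electron in O's 2p⁴ costs repulsion energy, so O ionizes more easily than half-filled N (2p³).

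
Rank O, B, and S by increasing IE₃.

S < B < O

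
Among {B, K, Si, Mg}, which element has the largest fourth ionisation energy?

IE_4 is the cost of taking one more electron from the +3 cation: B³⁺ is the bare [He] core; K³⁺ is already 2 electrons into the core; Si³⁺ still has 1 valence electron; Mg³⁺ is already 1 electron into the core.
Breaking into a closed-shell core is much more expensive than removing a leftover valence electron — K, Mg and B have the largest IE_4 here.
The numbers (kJ/mol): B 25026, K 5877, Si 4356, Mg 10543.
Putting it together, IE_4: Si < K < Mg < B.

B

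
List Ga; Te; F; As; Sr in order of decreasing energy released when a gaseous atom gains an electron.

Adding an electron releases more energy for atoms nearer the top right (short of the noble gases).
Here both period and group differ, so the two effects have to be weighed against each other.
Ga > Sr: both effects reinforce here, so Ga is clearly the higher of the two.
As > Ga: As lies to the right of Ga in period 4, so the across-period effect alone puts As higher.
Te > As: period and group pull opposite ways; the across-period shift dominates (190 vs 78 kJ/mol).
F > Te: both effects reinforce here, so F is clearly the higher of the two.
Tabulated electron affinity (kJ/mol): F 328, Ga 29, As 78, Sr 5, Te 190.
So from highest to lowest: F > Te > As > Ga > Sr.

F > Te > As > Ga > Sr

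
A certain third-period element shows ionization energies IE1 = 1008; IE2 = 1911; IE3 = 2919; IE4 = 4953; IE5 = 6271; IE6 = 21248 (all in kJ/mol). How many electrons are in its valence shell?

Look for the largest jump between consecutive ionization energies: IE6/IE5 ≈ 3.4, far larger than any earlier ratio.
That jump marks the point where a core electron is being removed. So the atom has 5 valence electrons.

5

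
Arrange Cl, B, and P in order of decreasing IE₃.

Cl > B > P

The third ionization energy removes an electron from the +2 ion. For each element: Cl²⁺ still has 5 valence electrons; B²⁺ still has 1 valence electron; P²⁺ still has 3 valence electrons.
All are still removing valence electrons, so compare the +2 ions as you would atoms: IE_3 generally rises across a period (higher Z_eff) and falls down a group (larger shell), subject to the usual subshell exceptions.
Valence configurations: Cl²⁺ [Ne]3s²3p³, B²⁺ [He]2s¹, P²⁺ [Ne]3s²3p¹.
Approximate IE_3 values (kJ/mol): Cl 3822, B 3660, P 2914.
So the third ionization energies run P < B < Cl.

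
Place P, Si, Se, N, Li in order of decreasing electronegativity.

N > Se > P > Si > Li

Smaller atoms with higher effective nuclear charge are more electronegative.
These span different periods and groups, so the two trends combine.
Si > Li: the two effects oppose for this pair; the across-period effect wins (1.90 vs 0.98).
P > Si: P lies to the right of Si in period 3, so the across-period effect alone puts P higher.
Se > P: period and group pull opposite ways; the across-period shift dominates (2.55 vs 2.19).
N > Se: the two effects oppose for this pair; the down-group effect wins (3.04 vs 2.55).
Approximate values (Pauling): Li 0.98, N 3.04, Si 1.90, P 2.19, Se 2.55.
So from highest to lowest: N > Se > P > Si > Li.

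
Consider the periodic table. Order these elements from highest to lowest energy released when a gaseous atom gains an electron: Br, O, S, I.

O is in period 2, group 16; S is in period 3, group 16; Br is in period 4, group 17; I is in period 5, group 17.
Adding an electron releases more energy for atoms nearer the top right (short of the noble gases).
These span different periods and groups, so the two trends combine.
S > O: this pair runs against the simple trend — see the exception note.
I > S: period and group pull opposite ways; the across-period shift dominates (295 vs 200 kJ/mol).
Br > I: Br sits above I in group 17, so the down-group effect alone puts Br higher.
Note the exception: S has a higher electron affinity than O, contrary to the simple trend — the compact 2p subshell of O repels the added electron more than S's larger 3p does.
Tabulated electron affinity (kJ/mol): O 141, S 200, Br 325, I 295.
So from highest to lowest: Br > I > S > O.

Br > I > S > O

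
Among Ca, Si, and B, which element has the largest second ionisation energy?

B

Consider each +1 ion: Ca⁺ still has 1 valence electron; Si⁺ still has 3 valence electrons; B⁺ still has 2 valence electrons.
All are still removing valence electrons, so compare the +1 ions as you would atoms: IE_2 generally rises across a period (higher Z_eff) and falls down a group (larger shell), subject to the usual subshell exceptions.
Valence configurations: Ca⁺ [Ar]4s¹, Si⁺ [Ne]3s²3p¹, B⁺ [He]2s².
Approximate IE_2 values (kJ/mol): Ca 1145, Si 1577, B 2427.
Overall IE_2 order: Ca < Si < B.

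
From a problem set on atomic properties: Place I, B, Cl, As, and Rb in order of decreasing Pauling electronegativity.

B is in period 2, group 13; Cl is in period 3, group 17; As is in period 4, group 15; Rb is in period 5, group 1; I is in period 5, group 17.
Electronegativity increases across a period and decreases down a group, tracking effective nuclear charge and atomic size.
Here both period and group differ, so the two effects have to be weighed against each other.
B > Rb: relative to Rb, both the across-period and down-group shifts push B's electronegativity up.
As > B: period and group pull opposite ways; the across-period shift dominates (2.18 vs 2.04).
I > As: the two effects oppose for this pair; the across-period effect wins (2.66 vs 2.18).
Cl > I: Cl sits above I in group 17, so the down-group effect alone puts Cl higher.
For reference (Pauling): B 2.04, Cl 3.16, As 2.18, Rb 0.82, I 2.66.
So from highest to lowest: Cl > I > As > B > Rb.

Cl > I > As > B > Rb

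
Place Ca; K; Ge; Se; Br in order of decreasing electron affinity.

Br > Se > Ge > K > Ca

K is in period 4, group 1; Ca is in period 4, group 2; Ge is in period 4, group 14; Se is in period 4, group 16; Br is in period 4, group 17.
Electron affinity generally becomes more exothermic across a period toward the halogens and less exothermic down a group.
All lie in period 4; the across-period trend (electron affinity increases left to right) applies, with the exception below.
Note the exception: K has a higher electron affinity than Ca, contrary to the simple trend — adding an electron to Ca (ns²) has to open a new, higher-energy np subshell, which is unfavourable.
Approximate values (kJ/mol): K 48, Ca 2, Ge 119, Se 195, Br 325.
So from highest to lowest: Br > Se > Ge > K > Ca.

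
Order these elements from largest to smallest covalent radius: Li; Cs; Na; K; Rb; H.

Atomic radius shrinks across a period as nuclear charge pulls the same shell inward, and grows down a group as new shells are added.
All are in group 1, so atomic radius increases down the group.
So from largest to smallest: Cs > Rb > K > Na > Li > H.

Cs > Rb > K > Na > Li > H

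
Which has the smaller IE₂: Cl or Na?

Cl

Consider each +1 ion: Cl⁺ still has 6 valence electrons; Na⁺ is the bare [Ne] core.
Breaking into a closed-shell core is much more expensive than removing a leftover valence electron — Na has the largest IE_2 here.
Tabulated IE_2 (kJ/mol): Cl 2298, Na 4562.
Hence IE_2: Cl < Na.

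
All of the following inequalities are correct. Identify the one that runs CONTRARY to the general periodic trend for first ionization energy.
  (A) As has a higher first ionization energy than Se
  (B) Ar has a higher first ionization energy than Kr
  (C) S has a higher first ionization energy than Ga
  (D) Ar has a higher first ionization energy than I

The general trend: first ionization energy increases across a period and decreases down a group.
(A) As (period 4, group 15) vs Se (period 4, group 16): the stated order contradicts the simple trend.
(B) Ar (period 3, group 18) vs Kr (period 4, group 18): the stated order agrees with the simple trend.
(C) S (period 3, group 16) vs Ga (period 4, group 13): the stated order agrees with the simple trend.
(D) Ar (period 3, group 18) vs I (period 5, group 17): the stated order agrees with the simple trend.
The exception is (A): Se (4p⁴) ionizes more easily than half-filled As (4p³).

(A)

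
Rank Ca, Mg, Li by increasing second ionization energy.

IE_2 is the cost of taking one more electron from the +1 cation: Ca⁺ still has 1 valence electron; Mg⁺ still has 1 valence electron; Li⁺ is the bare [He] core.
Breaking into a closed-shell core is much more expensive than removing a leftover valence electron — Li has the largest IE_2 here.
Valence configurations: Ca⁺ [Ar]4s¹, Mg⁺ [Ne]3s¹.
Tabulated IE_2 (kJ/mol): Ca 1145, Mg 1451, Li 7298.
So the second ionization energies run Ca < Mg < Li.

Ca < Mg < Li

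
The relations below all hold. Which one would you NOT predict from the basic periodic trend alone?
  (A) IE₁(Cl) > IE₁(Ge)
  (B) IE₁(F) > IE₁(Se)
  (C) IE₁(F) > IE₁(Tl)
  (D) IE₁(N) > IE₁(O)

(D)

The general trend: first ionisation energy increases across a period and decreases down a group.
(A) Cl (period 3, group 17) vs Ge (period 4, group 14): the stated order agrees with the simple trend.
(B) F (period 2, group 17) vs Se (period 4, group 16): the stated order agrees with the simple trend.
(C) F (period 2, group 17) vs Tl (period 6, group 13): the stated order agrees with the simple trend.
(D) N (period 2, group 15) vs O (period 2, group 16): the stated order contradicts the simple trend.
The exception is (D): pairing an electron in O's 2p⁴ costs repulsion energy, so O ionizes more easily than half-filled N (2p³).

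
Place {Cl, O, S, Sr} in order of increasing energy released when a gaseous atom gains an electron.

O is in period 2, group 16; S is in period 3, group 16; Cl is in period 3, group 17; Sr is in period 5, group 2.
Atoms with high Z_eff and room in the valence shell (especially the halogens) have the most exothermic electron affinities.
Here both period and group differ, so the two effects have to be weighed against each other.
O > Sr: relative to Sr, both the across-period and down-group shifts push O's electron affinity up.
S > O: this pair runs against the simple trend — see the exception note.
Cl > S: both are in period 3; the period trend gives Cl the larger value.
Note the exception: S has a higher electron affinity than O, contrary to the simple trend — the compact 2p subshell of O repels the added electron more than S's larger 3p does.
Approximate values (kJ/mol): O 141, S 200, Cl 349, Sr 5.
So from lowest to highest: Sr < O < S < Cl.

Sr < O < S < Cl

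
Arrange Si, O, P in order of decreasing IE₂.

O > P > Si

After 1 electron has been removed, what remains? Si⁺ still has 3 valence electrons; O⁺ still has 5 valence electrons; P⁺ still has 4 valence electrons.
All are still removing valence electrons, so compare the +1 ions as you would atoms: IE_2 generally rises across a period (higher Z_eff) and falls down a group (larger shell), subject to the usual subshell exceptions.
Valence configurations: Si⁺ [Ne]3s²3p¹, O⁺ [He]2s²2p³, P⁺ [Ne]3s²3p².
Approximate IE_2 values (kJ/mol): Si 1577, O 3388, P 1907.
Hence IE_2: Si < P < O.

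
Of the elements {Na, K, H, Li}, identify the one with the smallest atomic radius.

H is in period 1, group 1; Li is in period 2, group 1; Na is in period 3, group 1; K is in period 4, group 1.
Across a period the added protons contract the valence shell; down a group each new principal shell makes the atom larger.
All are in group 1, so atomic radius increases down the group.
The smallest atomic radius among these belongs to H.

H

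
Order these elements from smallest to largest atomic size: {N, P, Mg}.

N, P, Mg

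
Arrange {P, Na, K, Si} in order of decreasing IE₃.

After 2 electrons have been removed, what remains? P²⁺ still has 3 valence electrons; Na²⁺ is already 1 electron into the core; K²⁺ is already 1 electron into the core; Si²⁺ still has 2 valence electrons.
Pulling an electron out of a noble-gas core costs far more than removing a remaining valence electron, so K and Na sit at the high end of IE_3.
Valence configurations: P²⁺ [Ne]3s²3p¹, Si²⁺ [Ne]3s².
P²⁺ loses a lone 3p electron whereas Si²⁺ must break into a filled 3s² pair, so IE_3(Si) > IE_3(P) even though P has the higher nuclear charge.
Approximate IE_3 values (kJ/mol): P 2914, Na 6910, K 4420, Si 3232.
Overall IE_3 order: P < Si < K < Na.

Na > K > Si > P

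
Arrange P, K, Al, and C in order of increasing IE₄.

P, K, C, Al

After 3 electrons have been removed, what remains? P³⁺ still has 2 valence electrons; K³⁺ is already 2 electrons into the core; Al³⁺ is the bare [Ne] core; C³⁺ still has 1 valence electron.
Usually core removal costs more than valence removal, but here the competition is close: a tightly held n=2 valence electron can cost more to remove than an n=3 core electron, so the actual values have to decide it.
Valence configurations: P³⁺ [Ne]3s², C³⁺ [He]2s¹.
Approximate IE_4 values (kJ/mol): P 4964, K 5877, Al 11577, C 6223.
Putting it together, IE_4: P < K < C < Al.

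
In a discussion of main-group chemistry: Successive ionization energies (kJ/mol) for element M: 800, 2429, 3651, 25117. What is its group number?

Look for the largest jump between consecutive ionization energies: IE4/IE3 ≈ 6.9, far larger than any earlier ratio.
That jump marks the point where a core electron is being removed. So the atom has 3 valence electrons.
A main-group element with 3 valence electrons is in group 13.

Group 13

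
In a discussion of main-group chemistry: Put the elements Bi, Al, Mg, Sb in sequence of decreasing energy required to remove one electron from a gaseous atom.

Sb > Mg > Bi > Al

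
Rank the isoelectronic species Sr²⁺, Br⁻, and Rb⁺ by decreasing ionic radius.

Br⁻, Rb⁺, Sr²⁺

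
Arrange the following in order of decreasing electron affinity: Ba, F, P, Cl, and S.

F is in period 2, group 17; P is in period 3, group 15; S is in period 3, group 16; Cl is in period 3, group 17; Ba is in period 6, group 2.
Atoms with high Z_eff and room in the valence shell (especially the halogens) have the most exothermic electron affinities.
These span different periods and groups, so the two trends combine.
P > Ba: both effects reinforce here, so P is clearly the higher of the two.
S > P: S lies to the right of P in period 3, so the across-period effect alone puts S higher.
F > S: both effects reinforce here, so F is clearly the higher of the two.
Cl > F: this pair runs against the simple trend — see the exception note.
Note the exception: Cl has a higher electron affinity than F, contrary to the simple trend — F's small 2p subshell makes the incoming electron feel strong e⁻–e⁻ repulsion, so Cl actually releases more energy on gaining an electron.
Tabulated electron affinity (kJ/mol): F 328, P 72, S 200, Cl 349, Ba 14.
So from highest to lowest: Cl > F > S > P > Ba.

Cl, F, S, P, Ba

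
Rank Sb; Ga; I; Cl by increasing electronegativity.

Ga < Sb < I < Cl

Cl is in period 3, group 17; Ga is in period 4, group 13; Sb is in period 5, group 15; I is in period 5, group 17.
Smaller atoms with higher effective nuclear charge are more electronegative.
Here both period and group differ, so the two effects have to be weighed against each other.
Sb > Ga: the two effects oppose for this pair; the across-period effect wins (2.05 vs 1.81).
I > Sb: both are in period 5; the period trend gives I the larger value.
Cl > I: Cl sits above I in group 17, so the down-group effect alone puts Cl higher.
Tabulated electronegativity (Pauling): Cl 3.16, Ga 1.81, Sb 2.05, I 2.66.
So from lowest to highest: Ga < Sb < I < Cl.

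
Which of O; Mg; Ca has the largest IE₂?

O

Consider each +1 ion: O⁺ still has 5 valence electrons; Mg⁺ still has 1 valence electron; Ca⁺ still has 1 valence electron.
All are still removing valence electrons, so compare the +1 ions as you would atoms: IE_2 generally rises across a period (higher Z_eff) and falls down a group (larger shell), subject to the usual subshell exceptions.
Valence configurations: O⁺ [He]2s²2p³, Mg⁺ [Ne]3s¹, Ca⁺ [Ar]4s¹.
Tabulated IE_2 (kJ/mol): O 3388, Mg 1451, Ca 1145.
Overall IE_2 order: Ca < Mg < O.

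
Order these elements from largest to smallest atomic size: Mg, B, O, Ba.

Ba > Mg > B > O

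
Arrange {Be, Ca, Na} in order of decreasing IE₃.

Be > Na > Ca

The third ionization energy removes an electron from the +2 ion. For each element: Be²⁺ is the bare [He] core; Ca²⁺ is the bare [Ar] core; Na²⁺ is already 1 electron into the core.
All of these are removing an electron from a noble-gas core or deeper; the smaller core (lower principal quantum number) is held far more tightly, and within a period the higher nuclear charge binds the same core more tightly.
Approximate IE_3 values (kJ/mol): Be 14849, Ca 4912, Na 6910.
So the third ionization energies run Ca < Na < Be.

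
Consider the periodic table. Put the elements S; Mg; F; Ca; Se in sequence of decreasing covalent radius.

Ca > Mg > Se > S > F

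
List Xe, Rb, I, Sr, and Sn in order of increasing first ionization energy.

Rb < Sr < Sn < I < Xe

First ionization energy rises across a period (greater Z_eff holds electrons more tightly) and falls down a group (valence electrons are farther from the nucleus).
All lie in period 5, so first ionization energy increases left to right.
So from lowest to highest: Rb < Sr < Sn < I < Xe.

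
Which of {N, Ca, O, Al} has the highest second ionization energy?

Consider each +1 ion: N⁺ still has 4 valence electrons; Ca⁺ still has 1 valence electron; O⁺ still has 5 valence electrons; Al⁺ still has 2 valence electrons.
All are still removing valence electrons, so compare the +1 ions as you would atoms: IE_2 generally rises across a period (higher Z_eff) and falls down a group (larger shell), subject to the usual subshell exceptions.
Valence configurations: N⁺ [He]2s²2p², Ca⁺ [Ar]4s¹, O⁺ [He]2s²2p³, Al⁺ [Ne]3s².
Approximate IE_2 values (kJ/mol): N 2856, Ca 1145, O 3388, Al 1817.
Putting it together, IE_2: Ca < Al < N < O.

O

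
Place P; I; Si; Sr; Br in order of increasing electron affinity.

Si is in period 3, group 14; P is in period 3, group 15; Br is in period 4, group 17; Sr is in period 5, group 2; I is in period 5, group 17.
Atoms with high Z_eff and room in the valence shell (especially the halogens) have the most exothermic electron affinities.
Here both period and group differ, so the two effects have to be weighed against each other.
P > Sr: both effects reinforce here, so P is clearly the higher of the two.
Si > P: this pair runs against the simple trend — see the exception note.
I > Si: the two effects oppose for this pair; the across-period effect wins (295 vs 134 kJ/mol).
Br > I: they share group 17; the group trend gives Br the larger value.
Note the exception: Si has a higher electron affinity than P, contrary to the simple trend — adding an electron to P's half-filled 3p³ is unfavourable, so Si (3p²) has the more exothermic EA.
Approximate values (kJ/mol): Si 134, P 72, Br 325, Sr 5, I 295.
So from lowest to highest: Sr < P < Si < I < Br.

Sr < P < Si < I < Br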